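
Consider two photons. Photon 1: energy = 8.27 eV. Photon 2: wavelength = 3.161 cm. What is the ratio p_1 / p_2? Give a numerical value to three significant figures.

2.11 × 10^5

p_1 = 4.420 × 10^-27 kg·m/s (from energy = 8.27 eV, via p = E/c).
p_2 = 2.096 × 10^-32 kg·m/s (from wavelength = 3.161 cm, via p = h/λ).
Ratio = 4.420 × 10^-27 / 2.096 × 10^-32 = 2.11 × 10^5.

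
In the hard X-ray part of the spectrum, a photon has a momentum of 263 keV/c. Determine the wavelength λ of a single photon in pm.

(h = 6.62607015·10^-34 J·s, c = 2.99792458·10^8 m/s, 1 eV = 1.602176634·10^-19 J.)
First convert: p = 263 keV/c = 1.4055·10^-22 kg·m/s.
Since λ = h/p for a photon, λ = 4.714·10^-12 m.
Converting to pm: λ = 4.714 pm ≈ 4.71 pm.

4.71 pm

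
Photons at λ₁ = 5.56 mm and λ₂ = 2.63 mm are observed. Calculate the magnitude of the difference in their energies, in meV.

0.248 meV

Using E = hc/λ: E₁ = 3.573 × 10^-23 J, E₂ = 7.553 × 10^-23 J.
|ΔE| = |3.573 × 10^-23 − 7.553 × 10^-23| = 3.98 × 10^-23 J = 0.248 meV.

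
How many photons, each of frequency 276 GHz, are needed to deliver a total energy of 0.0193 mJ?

1.06·10^17 photons

Per-photon energy: E = 1.829·10^-22 J (from frequency = 276 GHz).
N = E_total / E_photon = 1.93·10^-5 J / 1.829·10^-22 J = 1.06·10^17.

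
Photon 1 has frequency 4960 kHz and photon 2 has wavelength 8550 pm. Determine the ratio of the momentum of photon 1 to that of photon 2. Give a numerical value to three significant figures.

p_1 = 1.096 × 10^-35 kg·m/s (from frequency = 4960 kHz, via p = hf/c).
p_2 = 7.750 × 10^-26 kg·m/s (from wavelength = 8550 pm, via p = h/λ).
Ratio = 1.096 × 10^-35 / 7.750 × 10^-26 = 1.41 × 10^-10.

1.41 × 10^-10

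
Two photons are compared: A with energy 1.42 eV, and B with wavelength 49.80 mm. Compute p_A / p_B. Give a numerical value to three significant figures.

p_A = 7.589 × 10^-28 kg·m/s (from energy = 1.42 eV, via p = E/c).
p_B = 1.331 × 10^-32 kg·m/s (from wavelength = 49.80 mm, via p = h/λ).
Ratio = 7.589 × 10^-28 / 1.331 × 10^-32 = 5.70 × 10^4.

5.70 × 10^4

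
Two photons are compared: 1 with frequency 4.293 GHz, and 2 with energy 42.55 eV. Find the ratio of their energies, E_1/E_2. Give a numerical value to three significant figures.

4.17 × 10^-7

E_1 = 2.845 × 10^-24 J (from frequency = 4.293 GHz, via E = hf).
E_2 = 6.817 × 10^-18 J (from energy = 42.55 eV, via E given directly).
Ratio = 2.845 × 10^-24 / 6.817 × 10^-18 = 4.17 × 10^-7.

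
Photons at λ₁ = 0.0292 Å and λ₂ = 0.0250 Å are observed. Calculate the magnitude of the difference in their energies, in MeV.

Using E = hc/λ: E₁ = 6.803·10^-14 J, E₂ = 7.946·10^-14 J.
|ΔE| = |6.803·10^-14 − 7.946·10^-14| = 1.14·10^-14 J = 0.0713 MeV.

0.0713 MeV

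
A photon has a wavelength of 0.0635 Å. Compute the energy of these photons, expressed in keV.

Use h = 6.62607015 × 10^-34 J·s, c = 2.99792458 × 10^8 m/s, 1 eV = 1.602176634 × 10^-19 J.
Convert to SI: λ = 0.0635 Å = 6.35 × 10^-12 m.
The photon relation is E = hc/λ, giving E = 3.128 × 10^-14 J.
Converting to keV: E = 195.3 keV ≈ 195 keV.

195 keV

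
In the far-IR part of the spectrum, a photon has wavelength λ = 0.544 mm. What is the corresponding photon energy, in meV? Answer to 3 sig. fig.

2.28 meV

First convert: λ = 0.544 mm = 5.44·10^-4 m.
The photon relation is E = hc/λ, giving E = 3.652·10^-22 J.
Converting to meV: E = 2.279 meV ≈ 2.28 meV.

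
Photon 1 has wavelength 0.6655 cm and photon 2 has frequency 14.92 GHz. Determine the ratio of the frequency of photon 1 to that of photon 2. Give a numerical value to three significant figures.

f_1 = 4.505·10^10 Hz (from wavelength = 0.6655 cm, via f = c/λ).
f_2 = 1.492·10^10 Hz (from frequency = 14.92 GHz, via f given directly).
Ratio = 4.505·10^10 / 1.492·10^10 = 3.02.

3.02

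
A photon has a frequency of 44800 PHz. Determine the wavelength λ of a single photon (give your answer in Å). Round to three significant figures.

0.0669 Å

Take c = 2.99792458e8 m/s.
Convert to SI: f = 44800 PHz = 4.48e19 Hz.
For a photon λ = c/f, so λ = 6.692e-12 m.
Converting to Å: λ = 0.06692 Å ≈ 0.0669 Å.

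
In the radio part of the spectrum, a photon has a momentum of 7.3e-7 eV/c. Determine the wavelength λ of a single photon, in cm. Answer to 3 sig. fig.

170 cm

Take h = 6.62607015e-34 J·s, c = 2.99792458e8 m/s, 1 eV = 1.602176634e-19 J.
Convert to SI: p = 7.3e-7 eV/c = 3.9013e-34 kg·m/s.
For a photon λ = h/p, so λ = 1.698 m.
Converting to cm: λ = 169.8 cm ≈ 170 cm.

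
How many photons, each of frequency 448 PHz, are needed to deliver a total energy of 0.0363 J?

Per-photon energy: E = 2.968 × 10^-16 J (from frequency = 448 PHz).
N = E_total / E_photon = 0.0363 J / 2.968 × 10^-16 J = 1.22 × 10^14.

1.22 × 10^14 photons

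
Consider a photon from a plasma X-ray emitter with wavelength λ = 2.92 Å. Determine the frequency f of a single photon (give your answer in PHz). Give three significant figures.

Take c = 2.99792458e8 m/s.
In SI units: λ = 2.92 Å = 2.92e-10 m.
Since f = c/λ for a photon, f = 1.027e18 Hz.
Converting to PHz: f = 1027 PHz ≈ 1030 PHz.

1030 PHz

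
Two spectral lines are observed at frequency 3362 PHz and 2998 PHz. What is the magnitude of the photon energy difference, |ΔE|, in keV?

1.51 keV

Using E = hf: E₁ = 2.2277 × 10^-15 J, E₂ = 1.9865 × 10^-15 J.
|ΔE| = |2.2277 × 10^-15 − 1.9865 × 10^-15| = 2.41 × 10^-16 J = 1.51 keV.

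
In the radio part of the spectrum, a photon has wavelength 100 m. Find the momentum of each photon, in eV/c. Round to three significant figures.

Apply p = h/λ: p = 6.626 × 10^-36 kg·m/s.
Converting to eV/c: p = 1.240 × 10^-8 eV/c ≈ 1.24 × 10^-8 eV/c.

1.24 × 10^-8 eV/c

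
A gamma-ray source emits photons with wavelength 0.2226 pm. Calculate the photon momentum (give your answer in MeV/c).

5.57 MeV/c

(h = 6.62607015e-34 J·s, c = 2.99792458e8 m/s, 1 eV = 1.602176634e-19 J.)
In SI units: λ = 0.2226 pm = 2.226e-13 m.
The photon relation is p = h/λ, giving p = 2.977e-21 kg·m/s.
Converting to MeV/c: p = 5.570 MeV/c ≈ 5.57 MeV/c.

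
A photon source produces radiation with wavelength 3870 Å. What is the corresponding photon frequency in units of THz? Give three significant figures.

775 THz

Take c = 2.99792458e8 m/s.
Convert to SI: λ = 3870 Å = 3.87e-7 m.
Apply f = c/λ: f = 7.747e14 Hz.
Converting to THz: f = 774.7 THz ≈ 775 THz.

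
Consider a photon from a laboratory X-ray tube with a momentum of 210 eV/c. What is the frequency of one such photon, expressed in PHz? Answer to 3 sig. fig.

Convert to SI: p = 210 eV/c = 1.1223 × 10^-25 kg·m/s.
The photon relation is f = pc/h, giving f = 5.078 × 10^16 Hz.
Converting to PHz: f = 50.78 PHz ≈ 50.8 PHz.

50.8 PHz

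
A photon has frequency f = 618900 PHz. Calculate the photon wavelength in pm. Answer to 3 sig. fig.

0.484 pm

In SI units: f = 618900 PHz = 6.189e20 Hz.
Apply λ = c/f: λ = 4.844e-13 m.
Converting to pm: λ = 0.4844 pm ≈ 0.484 pm.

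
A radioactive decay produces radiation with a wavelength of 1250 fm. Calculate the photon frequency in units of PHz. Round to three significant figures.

Use c = 2.99792458e8 m/s.
In SI units: λ = 1250 fm = 1.25e-12 m.
Apply f = c/λ: f = 2.398e20 Hz.
Converting to PHz: f = 239800 PHz ≈ 2.40e5 PHz.

2.40e5 PHz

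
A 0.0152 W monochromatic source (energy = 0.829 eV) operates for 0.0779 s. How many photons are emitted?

8.91·10^15 photons

Total energy: E_total = P·t = 0.0152 × 0.0779 = 0.001184 J.
Per-photon energy: E = 1.328·10^-19 J.
N = E_total / E_photon = 8.91·10^15.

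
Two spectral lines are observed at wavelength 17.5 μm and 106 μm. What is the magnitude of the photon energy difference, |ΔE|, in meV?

59.2 meV

Using E = hc/λ: E₁ = 1.135e-20 J, E₂ = 1.874e-21 J.
|ΔE| = |1.135e-20 − 1.874e-21| = 9.48e-21 J = 59.2 meV.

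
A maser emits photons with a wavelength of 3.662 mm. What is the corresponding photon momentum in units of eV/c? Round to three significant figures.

3.39·10^-4 eV/c

First convert: λ = 3.662 mm = 0.003662 m.
The photon relation is p = h/λ, giving p = 1.809·10^-31 kg·m/s.
Converting to eV/c: p = 3.386·10^-4 eV/c ≈ 3.39·10^-4 eV/c.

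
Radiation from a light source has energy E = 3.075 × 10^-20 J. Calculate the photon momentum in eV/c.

The photon relation is p = E/c, giving p = 1.026 × 10^-28 kg·m/s.
Converting to eV/c: p = 0.1919 eV/c ≈ 0.192 eV/c.

0.192 eV/c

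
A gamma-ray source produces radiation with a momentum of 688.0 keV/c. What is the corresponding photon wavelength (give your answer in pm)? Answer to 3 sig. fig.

1.80 pm

In SI units: p = 688.0 keV/c = 3.6769 × 10^-22 kg·m/s.
For a photon λ = h/p, so λ = 1.802 × 10^-12 m.
Converting to pm: λ = 1.802 pm ≈ 1.80 pm.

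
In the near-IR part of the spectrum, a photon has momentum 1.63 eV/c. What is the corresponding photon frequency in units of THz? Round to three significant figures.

In SI units: p = 1.63 eV/c = 8.7112e-28 kg·m/s.
Apply f = pc/h: f = 3.941e14 Hz.
Converting to THz: f = 394.1 THz ≈ 394 THz.

394 THz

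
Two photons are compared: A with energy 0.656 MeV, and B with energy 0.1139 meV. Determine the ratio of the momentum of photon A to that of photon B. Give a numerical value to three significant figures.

5.76 × 10^9

p_A = 3.506 × 10^-22 kg·m/s (from energy = 0.656 MeV, via p = E/c).
p_B = 6.087 × 10^-32 kg·m/s (from energy = 0.1139 meV, via p = E/c).
Ratio = 3.506 × 10^-22 / 6.087 × 10^-32 = 5.76 × 10^9.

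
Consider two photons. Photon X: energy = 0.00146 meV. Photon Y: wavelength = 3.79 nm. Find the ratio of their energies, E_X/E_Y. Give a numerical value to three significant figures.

E_X = 2.339e-25 J (from energy = 0.00146 meV, via E given directly).
E_Y = 5.241e-17 J (from wavelength = 3.79 nm, via E = hc/λ).
Ratio = 2.339e-25 / 5.241e-17 = 4.46e-9.

4.46e-9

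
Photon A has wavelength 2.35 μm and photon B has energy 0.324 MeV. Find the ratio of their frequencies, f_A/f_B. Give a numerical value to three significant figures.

f_A = 1.276 × 10^14 Hz (from wavelength = 2.35 μm, via f = c/λ).
f_B = 7.834 × 10^19 Hz (from energy = 0.324 MeV, via f = E/h).
Ratio = 1.276 × 10^14 / 7.834 × 10^19 = 1.63 × 10^-6.

1.63 × 10^-6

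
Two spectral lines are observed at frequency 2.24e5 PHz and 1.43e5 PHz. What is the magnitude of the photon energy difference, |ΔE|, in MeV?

Using E = hf: E₁ = 1.484e-13 J, E₂ = 9.475e-14 J.
|ΔE| = |1.484e-13 − 9.475e-14| = 5.37e-14 J = 0.335 MeV.

0.335 MeV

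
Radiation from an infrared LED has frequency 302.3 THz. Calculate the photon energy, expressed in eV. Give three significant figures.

Use h = 6.62607015e-34 J·s, 1 eV = 1.602176634e-19 J.
First convert: f = 302.3 THz = 3.023e14 Hz.
For a photon E = hf, so E = 2.003e-19 J.
Converting to eV: E = 1.250 eV ≈ 1.25 eV.

1.25 eV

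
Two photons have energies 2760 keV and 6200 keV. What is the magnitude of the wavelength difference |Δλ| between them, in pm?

0.249 pm

Using λ = hc/E: λ₁ = 4.492e-13 m, λ₂ = 2.000e-13 m.
|Δλ| = |4.492e-13 − 2.000e-13| = 2.49e-13 m = 0.249 pm.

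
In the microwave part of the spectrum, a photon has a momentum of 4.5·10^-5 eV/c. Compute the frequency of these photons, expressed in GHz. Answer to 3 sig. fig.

10.9 GHz

In SI units: p = 4.5·10^-5 eV/c = 2.4049·10^-32 kg·m/s.
For a photon f = pc/h, so f = 1.088·10^10 Hz.
Converting to GHz: f = 10.88 GHz ≈ 10.9 GHz.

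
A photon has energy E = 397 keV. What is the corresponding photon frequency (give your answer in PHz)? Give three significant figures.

9.60 × 10^4 PHz

(h = 6.62607015 × 10^-34 J·s, 1 eV = 1.602176634 × 10^-19 J.)
First convert: E = 397 keV = 6.3606 × 10^-14 J.
Since f = E/h for a photon, f = 9.599 × 10^19 Hz.
Converting to PHz: f = 95990 PHz ≈ 9.60 × 10^4 PHz.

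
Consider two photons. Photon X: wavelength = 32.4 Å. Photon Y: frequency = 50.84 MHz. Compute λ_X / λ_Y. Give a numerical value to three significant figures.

λ_X = 3.240 × 10^-9 m (from wavelength = 32.4 Å, via λ given directly).
λ_Y = 5.897 m (from frequency = 50.84 MHz, via λ = c/f).
Ratio = 3.240 × 10^-9 / 5.897 = 5.49 × 10^-10.

5.49 × 10^-10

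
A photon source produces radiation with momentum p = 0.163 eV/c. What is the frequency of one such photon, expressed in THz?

Convert to SI: p = 0.163 eV/c = 8.7112e-29 kg·m/s.
Apply f = pc/h: f = 3.941e13 Hz.
Converting to THz: f = 39.41 THz ≈ 39.4 THz.

39.4 THz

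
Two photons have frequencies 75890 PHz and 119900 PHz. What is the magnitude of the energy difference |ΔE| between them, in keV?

Using E = hf: E₁ = 5.0285 × 10^-14 J, E₂ = 7.9447 × 10^-14 J.
|ΔE| = |5.0285 × 10^-14 − 7.9447 × 10^-14| = 2.92 × 10^-14 J = 182 keV.

182 keV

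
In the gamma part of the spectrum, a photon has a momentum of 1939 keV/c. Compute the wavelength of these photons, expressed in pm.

(h = 6.62607015 × 10^-34 J·s, c = 2.99792458 × 10^8 m/s, 1 eV = 1.602176634 × 10^-19 J.)
First convert: p = 1939 keV/c = 1.0363 × 10^-21 kg·m/s.
For a photon λ = h/p, so λ = 6.394 × 10^-13 m.
Converting to pm: λ = 0.6394 pm ≈ 0.639 pm.

0.639 pm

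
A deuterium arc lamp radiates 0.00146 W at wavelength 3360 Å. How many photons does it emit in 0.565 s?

1.40·10^15 photons

Total energy: E_total = P·t = 0.00146 × 0.565 = 8.249·10^-4 J.
Per-photon energy: E = 5.912·10^-19 J.
N = E_total / E_photon = 1.40·10^15.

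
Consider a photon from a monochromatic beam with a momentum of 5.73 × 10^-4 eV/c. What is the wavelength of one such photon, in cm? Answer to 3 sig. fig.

0.216 cm

(h = 6.62607015 × 10^-34 J·s, c = 2.99792458 × 10^8 m/s, 1 eV = 1.602176634 × 10^-19 J.)
Convert to SI: p = 5.73 × 10^-4 eV/c = 3.0623 × 10^-31 kg·m/s.
For a photon λ = h/p, so λ = 0.002164 m.
Converting to cm: λ = 0.2164 cm ≈ 0.216 cm.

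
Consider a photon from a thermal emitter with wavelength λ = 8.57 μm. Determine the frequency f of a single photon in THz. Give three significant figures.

(c = 2.99792458 × 10^8 m/s.)
Convert to SI: λ = 8.57 μm = 8.57 × 10^-6 m.
Apply f = c/λ: f = 3.498 × 10^13 Hz.
Converting to THz: f = 34.98 THz ≈ 35.0 THz.

35.0 THz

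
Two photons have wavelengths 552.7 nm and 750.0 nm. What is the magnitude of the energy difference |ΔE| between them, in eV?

Using E = hc/λ: E₁ = 3.5941·10^-19 J, E₂ = 2.6486·10^-19 J.
|ΔE| = |3.5941·10^-19 − 2.6486·10^-19| = 9.45·10^-20 J = 0.590 eV.

0.590 eV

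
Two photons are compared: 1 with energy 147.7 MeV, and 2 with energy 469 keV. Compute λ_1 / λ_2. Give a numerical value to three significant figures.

3.18e-3

λ_1 = 8.394e-15 m (from energy = 147.7 MeV, via λ = hc/E).
λ_2 = 2.644e-12 m (from energy = 469 keV, via λ = hc/E).
Ratio = 8.394e-15 / 2.644e-12 = 3.18e-3.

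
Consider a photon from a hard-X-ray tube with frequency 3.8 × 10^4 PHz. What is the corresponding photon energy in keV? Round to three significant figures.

Use h = 6.62607015 × 10^-34 J·s, 1 eV = 1.602176634 × 10^-19 J.
First convert: f = 3.8 × 10^4 PHz = 3.8 × 10^19 Hz.
Apply E = hf: E = 2.518 × 10^-14 J.
Converting to keV: E = 157.2 keV ≈ 157 keV.

157 keV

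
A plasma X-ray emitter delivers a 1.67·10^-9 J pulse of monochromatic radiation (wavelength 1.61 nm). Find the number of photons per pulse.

1.35·10^7 photons

Per-photon energy: E = 1.234·10^-16 J (from wavelength = 1.61 nm).
N = E_total / E_photon = 1.67·10^-9 J / 1.234·10^-16 J = 1.35·10^7.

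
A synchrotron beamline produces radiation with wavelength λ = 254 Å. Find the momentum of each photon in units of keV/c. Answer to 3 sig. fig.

Use h = 6.62607015e-34 J·s, c = 2.99792458e8 m/s, 1 eV = 1.602176634e-19 J.
Convert to SI: λ = 254 Å = 2.54e-8 m.
Apply p = h/λ: p = 2.609e-26 kg·m/s.
Converting to keV/c: p = 0.04881 keV/c ≈ 0.0488 keV/c.

0.0488 keV/c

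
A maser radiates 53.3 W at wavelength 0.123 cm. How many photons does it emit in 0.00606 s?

Total energy: E_total = P·t = 53.3 × 0.00606 = 0.3230 J.
Per-photon energy: E = 1.615e-22 J.
N = E_total / E_photon = 2.00e21.

2.00e21 photons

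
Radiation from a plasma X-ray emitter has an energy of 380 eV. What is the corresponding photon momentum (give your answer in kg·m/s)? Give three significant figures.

(c = 2.99792458 × 10^8 m/s, 1 eV = 1.602176634 × 10^-19 J.)
Convert to SI: E = 380 eV = 6.0883 × 10^-17 J.
Since p = E/c for a photon, p = 2.031 × 10^-25 kg·m/s.
So p ≈ 2.03 × 10^-25 kg·m/s.

2.03 × 10^-25 kg·m/s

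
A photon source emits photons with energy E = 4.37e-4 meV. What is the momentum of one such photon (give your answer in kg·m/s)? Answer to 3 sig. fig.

2.34e-34 kg·m/s

Take c = 2.99792458e8 m/s, 1 eV = 1.602176634e-19 J.
Convert to SI: E = 4.37e-4 meV = 7.0015e-26 J.
For a photon p = E/c, so p = 2.335e-34 kg·m/s.
So p ≈ 2.34e-34 kg·m/s.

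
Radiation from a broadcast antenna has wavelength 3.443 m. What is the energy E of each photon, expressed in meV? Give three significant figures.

3.60 × 10^-4 meV

Take h = 6.62607015 × 10^-34 J·s, c = 2.99792458 × 10^8 m/s, 1 eV = 1.602176634 × 10^-19 J.
Since E = hc/λ for a photon, E = 5.770 × 10^-26 J.
Converting to meV: E = 3.601 × 10^-4 meV ≈ 3.60 × 10^-4 meV.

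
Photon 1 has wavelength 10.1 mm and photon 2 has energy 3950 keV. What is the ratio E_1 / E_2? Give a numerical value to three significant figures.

3.11 × 10^-11

E_1 = 1.967 × 10^-23 J (from wavelength = 10.1 mm, via E = hc/λ).
E_2 = 6.329 × 10^-13 J (from energy = 3950 keV, via E given directly).
Ratio = 1.967 × 10^-23 / 6.329 × 10^-13 = 3.11 × 10^-11.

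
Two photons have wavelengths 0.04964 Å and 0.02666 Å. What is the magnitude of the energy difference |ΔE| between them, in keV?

215 keV

Using E = hc/λ: E₁ = 4.0017·10^-14 J, E₂ = 7.4510·10^-14 J.
|ΔE| = |4.0017·10^-14 − 7.4510·10^-14| = 3.45·10^-14 J = 215 keV.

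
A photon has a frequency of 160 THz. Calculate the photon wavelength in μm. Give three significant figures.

(c = 2.99792458e8 m/s.)
In SI units: f = 160 THz = 1.6e14 Hz.
Apply λ = c/f: λ = 1.874e-6 m.
Converting to μm: λ = 1.874 μm ≈ 1.87 μm.

1.87 μm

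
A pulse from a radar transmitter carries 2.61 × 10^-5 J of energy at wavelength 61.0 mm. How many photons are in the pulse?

Per-photon energy: E = 3.256 × 10^-24 J (from wavelength = 61.0 mm).
N = E_total / E_photon = 2.61 × 10^-5 J / 3.256 × 10^-24 J = 8.01 × 10^18.

8.01 × 10^18 photons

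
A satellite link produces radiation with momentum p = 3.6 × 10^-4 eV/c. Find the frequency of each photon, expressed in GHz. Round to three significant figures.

Convert to SI: p = 3.6 × 10^-4 eV/c = 1.9239 × 10^-31 kg·m/s.
Apply f = pc/h: f = 8.705 × 10^10 Hz.
Converting to GHz: f = 87.05 GHz ≈ 87.0 GHz.

87.0 GHz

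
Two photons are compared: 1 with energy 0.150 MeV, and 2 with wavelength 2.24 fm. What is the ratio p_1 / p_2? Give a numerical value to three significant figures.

2.71 × 10^-4

p_1 = 8.016 × 10^-23 kg·m/s (from energy = 0.150 MeV, via p = E/c).
p_2 = 2.958 × 10^-19 kg·m/s (from wavelength = 2.24 fm, via p = h/λ).
Ratio = 8.016 × 10^-23 / 2.958 × 10^-19 = 2.71 × 10^-4.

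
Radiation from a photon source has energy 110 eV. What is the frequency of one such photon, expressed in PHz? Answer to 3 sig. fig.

26.6 PHz

Take h = 6.62607015e-34 J·s, 1 eV = 1.602176634e-19 J.
First convert: E = 110 eV = 1.7624e-17 J.
For a photon f = E/h, so f = 2.660e16 Hz.
Converting to PHz: f = 26.60 PHz ≈ 26.6 PHz.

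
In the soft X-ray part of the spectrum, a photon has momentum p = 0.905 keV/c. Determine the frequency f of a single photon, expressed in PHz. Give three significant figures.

First convert: p = 0.905 keV/c = 4.8366·10^-25 kg·m/s.
For a photon f = pc/h, so f = 2.188·10^17 Hz.
Converting to PHz: f = 218.8 PHz ≈ 219 PHz.

219 PHz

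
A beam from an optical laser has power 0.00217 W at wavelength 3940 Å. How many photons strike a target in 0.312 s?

1.34e15 photons

Total energy: E_total = P·t = 0.00217 × 0.312 = 6.770e-4 J.
Per-photon energy: E = 5.042e-19 J.
N = E_total / E_photon = 1.34e15.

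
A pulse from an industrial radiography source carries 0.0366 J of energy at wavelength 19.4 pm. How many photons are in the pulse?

3.57·10^12 photons

Per-photon energy: E = 1.024·10^-14 J (from wavelength = 19.4 pm).
N = E_total / E_photon = 0.0366 J / 1.024·10^-14 J = 3.57·10^12.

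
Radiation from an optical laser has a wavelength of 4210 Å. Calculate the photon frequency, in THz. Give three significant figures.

712 THz

(c = 2.99792458 × 10^8 m/s.)
In SI units: λ = 4210 Å = 4.21 × 10^-7 m.
Apply f = c/λ: f = 7.121 × 10^14 Hz.
Converting to THz: f = 712.1 THz ≈ 712 THz.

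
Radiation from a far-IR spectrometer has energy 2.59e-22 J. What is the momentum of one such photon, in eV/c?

1.62e-3 eV/c

Take c = 2.99792458e8 m/s, 1 eV = 1.602176634e-19 J.
For a photon p = E/c, so p = 8.639e-31 kg·m/s.
Converting to eV/c: p = 0.001617 eV/c ≈ 1.62e-3 eV/c.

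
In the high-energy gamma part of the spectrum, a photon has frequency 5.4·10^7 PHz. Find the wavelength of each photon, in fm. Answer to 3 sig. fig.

5.55 fm

(c = 2.99792458·10^8 m/s.)
First convert: f = 5.4·10^7 PHz = 5.4·10^22 Hz.
Since λ = c/f for a photon, λ = 5.552·10^-15 m.
Converting to fm: λ = 5.552 fm ≈ 5.55 fm.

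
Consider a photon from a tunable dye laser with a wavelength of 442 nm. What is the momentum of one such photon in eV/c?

Use h = 6.62607015·10^-34 J·s, c = 2.99792458·10^8 m/s, 1 eV = 1.602176634·10^-19 J.
Convert to SI: λ = 442 nm = 4.42·10^-7 m.
The photon relation is p = h/λ, giving p = 1.499·10^-27 kg·m/s.
Converting to eV/c: p = 2.805 eV/c ≈ 2.81 eV/c.

2.81 eV/c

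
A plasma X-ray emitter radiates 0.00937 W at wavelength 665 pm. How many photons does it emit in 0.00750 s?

2.35e11 photons

Total energy: E_total = P·t = 0.00937 × 0.00750 = 7.028e-5 J.
Per-photon energy: E = 2.987e-16 J.
N = E_total / E_photon = 2.35e11.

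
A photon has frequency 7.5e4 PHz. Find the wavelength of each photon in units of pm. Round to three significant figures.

Use c = 2.99792458e8 m/s.
First convert: f = 7.5e4 PHz = 7.5e19 Hz.
Apply λ = c/f: λ = 3.997e-12 m.
Converting to pm: λ = 3.997 pm ≈ 4.00 pm.

4.00 pm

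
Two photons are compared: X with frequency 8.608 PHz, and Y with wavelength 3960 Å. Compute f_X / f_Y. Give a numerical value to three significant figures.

11.4

f_X = 8.608 × 10^15 Hz (from frequency = 8.608 PHz, via f given directly).
f_Y = 7.571 × 10^14 Hz (from wavelength = 3960 Å, via f = c/λ).
Ratio = 8.608 × 10^15 / 7.571 × 10^14 = 11.4.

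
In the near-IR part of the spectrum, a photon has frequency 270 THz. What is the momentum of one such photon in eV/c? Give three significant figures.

Use h = 6.62607015e-34 J·s, c = 2.99792458e8 m/s, 1 eV = 1.602176634e-19 J.
Convert to SI: f = 270 THz = 2.7e14 Hz.
Since p = hf/c for a photon, p = 5.968e-28 kg·m/s.
Converting to eV/c: p = 1.117 eV/c ≈ 1.12 eV/c.

1.12 eV/c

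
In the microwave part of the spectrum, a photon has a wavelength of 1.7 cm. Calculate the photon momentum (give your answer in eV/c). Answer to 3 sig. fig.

7.29e-5 eV/c

First convert: λ = 1.7 cm = 0.017 m.
Since p = h/λ for a photon, p = 3.898e-32 kg·m/s.
Converting to eV/c: p = 7.293e-5 eV/c ≈ 7.29e-5 eV/c.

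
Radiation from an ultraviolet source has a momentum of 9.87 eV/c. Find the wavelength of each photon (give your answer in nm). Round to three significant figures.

126 nm

Take h = 6.62607015 × 10^-34 J·s, c = 2.99792458 × 10^8 m/s, 1 eV = 1.602176634 × 10^-19 J.
In SI units: p = 9.87 eV/c = 5.2748 × 10^-27 kg·m/s.
Since λ = h/p for a photon, λ = 1.256 × 10^-7 m.
Converting to nm: λ = 125.6 nm ≈ 126 nm.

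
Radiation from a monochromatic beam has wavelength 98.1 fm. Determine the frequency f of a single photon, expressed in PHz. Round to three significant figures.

In SI units: λ = 98.1 fm = 9.81e-14 m.
For a photon f = c/λ, so f = 3.056e21 Hz.
Converting to PHz: f = 3.056e6 PHz ≈ 3.06e6 PHz.

3.06e6 PHz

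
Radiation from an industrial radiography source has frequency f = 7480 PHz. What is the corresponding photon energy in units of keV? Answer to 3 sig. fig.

Take h = 6.62607015·10^-34 J·s, 1 eV = 1.602176634·10^-19 J.
In SI units: f = 7480 PHz = 7.48·10^18 Hz.
Apply E = hf: E = 4.956·10^-15 J.
Converting to keV: E = 30.93 keV ≈ 30.9 keV.

30.9 keV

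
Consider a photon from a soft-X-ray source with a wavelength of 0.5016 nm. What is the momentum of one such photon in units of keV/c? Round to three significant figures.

2.47 keV/c

Convert to SI: λ = 0.5016 nm = 5.016·10^-10 m.
The photon relation is p = h/λ, giving p = 1.321·10^-24 kg·m/s.
Converting to keV/c: p = 2.472 keV/c ≈ 2.47 keV/c.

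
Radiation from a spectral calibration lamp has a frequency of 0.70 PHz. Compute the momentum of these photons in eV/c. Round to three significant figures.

(h = 6.62607015 × 10^-34 J·s, c = 2.99792458 × 10^8 m/s, 1 eV = 1.602176634 × 10^-19 J.)
In SI units: f = 0.70 PHz = 7.0 × 10^14 Hz.
Since p = hf/c for a photon, p = 1.547 × 10^-27 kg·m/s.
Converting to eV/c: p = 2.895 eV/c ≈ 2.89 eV/c.

2.89 eV/c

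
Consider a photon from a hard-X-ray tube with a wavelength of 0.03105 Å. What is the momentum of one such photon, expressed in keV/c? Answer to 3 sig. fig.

399 keV/c

In SI units: λ = 0.03105 Å = 3.105·10^-12 m.
Since p = h/λ for a photon, p = 2.134·10^-22 kg·m/s.
Converting to keV/c: p = 399.3 keV/c ≈ 399 keV/c.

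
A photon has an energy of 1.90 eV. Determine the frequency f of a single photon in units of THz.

459 THz

(h = 6.62607015 × 10^-34 J·s, 1 eV = 1.602176634 × 10^-19 J.)
First convert: E = 1.90 eV = 3.0441 × 10^-19 J.
For a photon f = E/h, so f = 4.594 × 10^14 Hz.
Converting to THz: f = 459.4 THz ≈ 459 THz.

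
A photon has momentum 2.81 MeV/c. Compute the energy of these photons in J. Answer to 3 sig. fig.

4.50e-13 J

Take c = 2.99792458e8 m/s, 1 eV = 1.602176634e-19 J.
First convert: p = 2.81 MeV/c = 1.5017e-21 kg·m/s.
Apply E = pc: E = 4.502e-13 J.
So E ≈ 4.50e-13 J.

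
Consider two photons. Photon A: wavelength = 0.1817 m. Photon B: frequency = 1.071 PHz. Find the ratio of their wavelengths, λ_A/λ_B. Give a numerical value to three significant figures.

6.49e5

λ_A = 0.1817 m (from wavelength = 0.1817 m, via λ given directly).
λ_B = 2.799e-7 m (from frequency = 1.071 PHz, via λ = c/f).
Ratio = 0.1817 / 2.799e-7 = 6.49e5.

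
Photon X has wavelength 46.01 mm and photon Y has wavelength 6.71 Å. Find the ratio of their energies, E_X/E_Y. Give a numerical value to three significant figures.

1.46 × 10^-8

E_X = 4.317 × 10^-24 J (from wavelength = 46.01 mm, via E = hc/λ).
E_Y = 2.960 × 10^-16 J (from wavelength = 6.71 Å, via E = hc/λ).
Ratio = 4.317 × 10^-24 / 2.960 × 10^-16 = 1.46 × 10^-8.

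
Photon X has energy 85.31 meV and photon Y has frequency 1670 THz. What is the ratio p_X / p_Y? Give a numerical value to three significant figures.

0.0124

p_X = 4.559e-29 kg·m/s (from energy = 85.31 meV, via p = E/c).
p_Y = 3.691e-27 kg·m/s (from frequency = 1670 THz, via p = hf/c).
Ratio = 4.559e-29 / 3.691e-27 = 0.0124.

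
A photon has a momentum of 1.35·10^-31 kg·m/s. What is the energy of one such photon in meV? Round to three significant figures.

0.253 meV

(c = 2.99792458·10^8 m/s, 1 eV = 1.602176634·10^-19 J.)
For a photon E = pc, so E = 4.047·10^-23 J.
Converting to meV: E = 0.2526 meV ≈ 0.253 meV.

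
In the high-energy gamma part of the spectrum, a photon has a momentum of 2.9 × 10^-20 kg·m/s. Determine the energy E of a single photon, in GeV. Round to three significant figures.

0.0543 GeV

Take c = 2.99792458 × 10^8 m/s, 1 eV = 1.602176634 × 10^-19 J.
Apply E = pc: E = 8.694 × 10^-12 J.
Converting to GeV: E = 0.05426 GeV ≈ 0.0543 GeV.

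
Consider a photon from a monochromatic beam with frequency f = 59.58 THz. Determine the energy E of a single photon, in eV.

0.246 eV

Take h = 6.62607015 × 10^-34 J·s, 1 eV = 1.602176634 × 10^-19 J.
Convert to SI: f = 59.58 THz = 5.958 × 10^13 Hz.
Apply E = hf: E = 3.948 × 10^-20 J.
Converting to eV: E = 0.2464 eV ≈ 0.246 eV.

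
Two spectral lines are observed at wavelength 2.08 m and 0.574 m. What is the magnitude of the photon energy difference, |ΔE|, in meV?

Using E = hc/λ: E₁ = 9.550e-26 J, E₂ = 3.461e-25 J.
|ΔE| = |9.550e-26 − 3.461e-25| = 2.51e-25 J = 1.56e-3 meV.

1.56e-3 meV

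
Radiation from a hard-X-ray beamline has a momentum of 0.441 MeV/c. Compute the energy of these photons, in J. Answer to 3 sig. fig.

Convert to SI: p = 0.441 MeV/c = 2.3568 × 10^-22 kg·m/s.
Since E = pc for a photon, E = 7.066 × 10^-14 J.
So E ≈ 7.07 × 10^-14 J.

7.07 × 10^-14 J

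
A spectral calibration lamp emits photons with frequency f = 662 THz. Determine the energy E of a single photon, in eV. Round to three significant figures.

Take h = 6.62607015e-34 J·s, 1 eV = 1.602176634e-19 J.
Convert to SI: f = 662 THz = 6.62e14 Hz.
Since E = hf for a photon, E = 4.386e-19 J.
Converting to eV: E = 2.738 eV ≈ 2.74 eV.

2.74 eV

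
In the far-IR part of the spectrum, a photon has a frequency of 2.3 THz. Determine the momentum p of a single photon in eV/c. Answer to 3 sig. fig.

9.51 × 10^-3 eV/c

First convert: f = 2.3 THz = 2.3 × 10^12 Hz.
Apply p = hf/c: p = 5.084 × 10^-30 kg·m/s.
Converting to eV/c: p = 0.009512 eV/c ≈ 9.51 × 10^-3 eV/c.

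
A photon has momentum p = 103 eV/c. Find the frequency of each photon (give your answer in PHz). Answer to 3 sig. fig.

24.9 PHz

Use h = 6.62607015·10^-34 J·s, c = 2.99792458·10^8 m/s, 1 eV = 1.602176634·10^-19 J.
Convert to SI: p = 103 eV/c = 5.5046·10^-26 kg·m/s.
For a photon f = pc/h, so f = 2.491·10^16 Hz.
Converting to PHz: f = 24.91 PHz ≈ 24.9 PHz.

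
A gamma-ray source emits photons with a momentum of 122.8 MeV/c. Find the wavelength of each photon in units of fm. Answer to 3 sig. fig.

10.1 fm

Use h = 6.62607015 × 10^-34 J·s, c = 2.99792458 × 10^8 m/s, 1 eV = 1.602176634 × 10^-19 J.
In SI units: p = 122.8 MeV/c = 6.5628 × 10^-20 kg·m/s.
For a photon λ = h/p, so λ = 1.010 × 10^-14 m.
Converting to fm: λ = 10.10 fm ≈ 10.1 fm.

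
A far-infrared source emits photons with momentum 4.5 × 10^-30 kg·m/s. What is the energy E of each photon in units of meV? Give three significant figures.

The photon relation is E = pc, giving E = 1.349 × 10^-21 J.
Converting to meV: E = 8.420 meV ≈ 8.42 meV.

8.42 meV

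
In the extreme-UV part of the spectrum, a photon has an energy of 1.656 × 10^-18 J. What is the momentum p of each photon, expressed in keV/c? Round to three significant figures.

0.0103 keV/c

Apply p = E/c: p = 5.524 × 10^-27 kg·m/s.
Converting to keV/c: p = 0.01034 keV/c ≈ 0.0103 keV/c.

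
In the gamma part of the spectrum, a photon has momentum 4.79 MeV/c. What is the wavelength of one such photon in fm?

(h = 6.62607015e-34 J·s, c = 2.99792458e8 m/s, 1 eV = 1.602176634e-19 J.)
In SI units: p = 4.79 MeV/c = 2.5599e-21 kg·m/s.
For a photon λ = h/p, so λ = 2.588e-13 m.
Converting to fm: λ = 258.8 fm ≈ 259 fm.

259 fm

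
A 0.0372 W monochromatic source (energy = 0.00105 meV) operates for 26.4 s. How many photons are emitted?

Total energy: E_total = P·t = 0.0372 × 26.4 = 0.9821 J.
Per-photon energy: E = 1.682e-25 J.
N = E_total / E_photon = 5.84e24.

5.84e24 photons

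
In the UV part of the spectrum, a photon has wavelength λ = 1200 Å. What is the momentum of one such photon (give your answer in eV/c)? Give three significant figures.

(h = 6.62607015 × 10^-34 J·s, c = 2.99792458 × 10^8 m/s, 1 eV = 1.602176634 × 10^-19 J.)
Convert to SI: λ = 1200 Å = 1.2 × 10^-7 m.
Since p = h/λ for a photon, p = 5.522 × 10^-27 kg·m/s.
Converting to eV/c: p = 10.33 eV/c ≈ 10.3 eV/c.

10.3 eV/c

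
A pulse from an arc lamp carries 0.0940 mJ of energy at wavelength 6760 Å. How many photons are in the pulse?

Per-photon energy: E = 2.939 × 10^-19 J (from wavelength = 6760 Å).
N = E_total / E_photon = 9.40 × 10^-5 J / 2.939 × 10^-19 J = 3.20 × 10^14.

3.20 × 10^14 photons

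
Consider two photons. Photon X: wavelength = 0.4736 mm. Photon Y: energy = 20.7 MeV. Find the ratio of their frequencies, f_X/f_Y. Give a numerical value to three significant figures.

f_X = 6.330e11 Hz (from wavelength = 0.4736 mm, via f = c/λ).
f_Y = 5.005e21 Hz (from energy = 20.7 MeV, via f = E/h).
Ratio = 6.330e11 / 5.005e21 = 1.26e-10.

1.26e-10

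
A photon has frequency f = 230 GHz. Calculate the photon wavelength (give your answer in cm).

Convert to SI: f = 230 GHz = 2.30 × 10^11 Hz.
For a photon λ = c/f, so λ = 0.001303 m.
Converting to cm: λ = 0.1303 cm ≈ 0.130 cm.

0.130 cm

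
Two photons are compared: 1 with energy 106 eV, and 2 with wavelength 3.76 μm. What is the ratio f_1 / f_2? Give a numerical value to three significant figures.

f_1 = 2.563 × 10^16 Hz (from energy = 106 eV, via f = E/h).
f_2 = 7.973 × 10^13 Hz (from wavelength = 3.76 μm, via f = c/λ).
Ratio = 2.563 × 10^16 / 7.973 × 10^13 = 321.

321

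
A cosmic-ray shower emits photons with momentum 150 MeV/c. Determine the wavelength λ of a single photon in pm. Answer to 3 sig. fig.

8.27e-3 pm

Take h = 6.62607015e-34 J·s, c = 2.99792458e8 m/s, 1 eV = 1.602176634e-19 J.
In SI units: p = 150 MeV/c = 8.0164e-20 kg·m/s.
For a photon λ = h/p, so λ = 8.266e-15 m.
Converting to pm: λ = 0.008266 pm ≈ 8.27e-3 pm.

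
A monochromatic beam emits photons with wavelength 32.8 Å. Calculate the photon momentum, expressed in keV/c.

Take h = 6.62607015·10^-34 J·s, c = 2.99792458·10^8 m/s, 1 eV = 1.602176634·10^-19 J.
First convert: λ = 32.8 Å = 3.28·10^-9 m.
The photon relation is p = h/λ, giving p = 2.020·10^-25 kg·m/s.
Converting to keV/c: p = 0.3780 keV/c ≈ 0.378 keV/c.

0.378 keV/c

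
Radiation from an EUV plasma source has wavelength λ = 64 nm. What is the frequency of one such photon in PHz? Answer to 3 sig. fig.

Take c = 2.99792458e8 m/s.
In SI units: λ = 64 nm = 6.4e-8 m.
The photon relation is f = c/λ, giving f = 4.684e15 Hz.
Converting to PHz: f = 4.684 PHz ≈ 4.68 PHz.

4.68 PHz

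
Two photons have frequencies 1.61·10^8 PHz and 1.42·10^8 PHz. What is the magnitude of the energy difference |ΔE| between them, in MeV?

78.6 MeV

Using E = hf: E₁ = 1.067·10^-10 J, E₂ = 9.409·10^-11 J.
|ΔE| = |1.067·10^-10 − 9.409·10^-11| = 1.26·10^-11 J = 78.6 MeV.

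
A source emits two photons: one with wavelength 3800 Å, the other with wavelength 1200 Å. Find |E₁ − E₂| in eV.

7.07 eV

Using E = hc/λ: E₁ = 5.227 × 10^-19 J, E₂ = 1.655 × 10^-18 J.
|ΔE| = |5.227 × 10^-19 − 1.655 × 10^-18| = 1.13 × 10^-18 J = 7.07 eV.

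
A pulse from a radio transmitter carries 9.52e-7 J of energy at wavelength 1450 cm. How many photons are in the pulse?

Per-photon energy: E = 1.370e-26 J (from wavelength = 1450 cm).
N = E_total / E_photon = 9.52e-7 J / 1.370e-26 J = 6.95e19.

6.95e19 photons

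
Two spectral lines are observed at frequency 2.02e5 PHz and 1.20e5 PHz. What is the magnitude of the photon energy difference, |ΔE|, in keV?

339 keV

Using E = hf: E₁ = 1.338e-13 J, E₂ = 7.951e-14 J.
|ΔE| = |1.338e-13 − 7.951e-14| = 5.43e-14 J = 339 keV.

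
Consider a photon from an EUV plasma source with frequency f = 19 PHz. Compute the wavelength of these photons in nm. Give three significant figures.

15.8 nm

(c = 2.99792458e8 m/s.)
First convert: f = 19 PHz = 1.9e16 Hz.
The photon relation is λ = c/f, giving λ = 1.578e-8 m.
Converting to nm: λ = 15.78 nm ≈ 15.8 nm.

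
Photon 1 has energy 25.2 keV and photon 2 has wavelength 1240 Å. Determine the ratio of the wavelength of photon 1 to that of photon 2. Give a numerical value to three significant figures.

3.97e-4

λ_1 = 4.920e-11 m (from energy = 25.2 keV, via λ = hc/E).
λ_2 = 1.240e-7 m (from wavelength = 1240 Å, via λ given directly).
Ratio = 4.920e-11 / 1.240e-7 = 3.97e-4.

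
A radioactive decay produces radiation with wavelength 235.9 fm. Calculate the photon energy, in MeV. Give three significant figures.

Use h = 6.62607015 × 10^-34 J·s, c = 2.99792458 × 10^8 m/s, 1 eV = 1.602176634 × 10^-19 J.
In SI units: λ = 235.9 fm = 2.359 × 10^-13 m.
For a photon E = hc/λ, so E = 8.421 × 10^-13 J.
Converting to MeV: E = 5.256 MeV ≈ 5.26 MeV.

5.26 MeV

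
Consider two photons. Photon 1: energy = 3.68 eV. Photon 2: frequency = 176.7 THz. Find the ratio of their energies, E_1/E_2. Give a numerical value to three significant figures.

E_1 = 5.896e-19 J (from energy = 3.68 eV, via E given directly).
E_2 = 1.171e-19 J (from frequency = 176.7 THz, via E = hf).
Ratio = 5.896e-19 / 1.171e-19 = 5.04.

5.04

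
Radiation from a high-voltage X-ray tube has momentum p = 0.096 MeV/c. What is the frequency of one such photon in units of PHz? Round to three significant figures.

In SI units: p = 0.096 MeV/c = 5.1305e-23 kg·m/s.
Since f = pc/h for a photon, f = 2.321e19 Hz.
Converting to PHz: f = 23210 PHz ≈ 2.32e4 PHz.

2.32e4 PHz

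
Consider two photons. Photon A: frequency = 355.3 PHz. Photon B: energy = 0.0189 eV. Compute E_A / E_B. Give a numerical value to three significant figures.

7.77 × 10^4

E_A = 2.354 × 10^-16 J (from frequency = 355.3 PHz, via E = hf).
E_B = 3.028 × 10^-21 J (from energy = 0.0189 eV, via E given directly).
Ratio = 2.354 × 10^-16 / 3.028 × 10^-21 = 7.77 × 10^4.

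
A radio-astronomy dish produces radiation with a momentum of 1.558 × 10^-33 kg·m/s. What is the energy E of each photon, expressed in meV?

2.92 × 10^-3 meV

Take c = 2.99792458 × 10^8 m/s, 1 eV = 1.602176634 × 10^-19 J.
For a photon E = pc, so E = 4.671 × 10^-25 J.
Converting to meV: E = 0.002915 meV ≈ 2.92 × 10^-3 meV.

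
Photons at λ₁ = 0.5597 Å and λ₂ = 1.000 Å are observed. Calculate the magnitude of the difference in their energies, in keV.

9.75 keV

Using E = hc/λ: E₁ = 3.5491e-15 J, E₂ = 1.9864e-15 J.
|ΔE| = |3.5491e-15 − 1.9864e-15| = 1.56e-15 J = 9.75 keV.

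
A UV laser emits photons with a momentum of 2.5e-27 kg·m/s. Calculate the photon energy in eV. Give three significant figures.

4.68 eV

For a photon E = pc, so E = 7.495e-19 J.
Converting to eV: E = 4.678 eV ≈ 4.68 eV.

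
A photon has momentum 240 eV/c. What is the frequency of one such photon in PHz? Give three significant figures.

(h = 6.62607015 × 10^-34 J·s, c = 2.99792458 × 10^8 m/s, 1 eV = 1.602176634 × 10^-19 J.)
In SI units: p = 240 eV/c = 1.2826 × 10^-25 kg·m/s.
Since f = pc/h for a photon, f = 5.803 × 10^16 Hz.
Converting to PHz: f = 58.03 PHz ≈ 58.0 PHz.

58.0 PHz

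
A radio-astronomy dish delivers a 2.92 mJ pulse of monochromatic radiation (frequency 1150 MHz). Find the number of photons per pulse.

Per-photon energy: E = 7.620e-25 J (from frequency = 1150 MHz).
N = E_total / E_photon = 0.00292 J / 7.620e-25 J = 3.83e21.

3.83e21 photons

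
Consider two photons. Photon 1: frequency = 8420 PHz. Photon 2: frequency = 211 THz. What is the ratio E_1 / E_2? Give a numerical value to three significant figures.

3.99e4

E_1 = 5.579e-15 J (from frequency = 8420 PHz, via E = hf).
E_2 = 1.398e-19 J (from frequency = 211 THz, via E = hf).
Ratio = 5.579e-15 / 1.398e-19 = 3.99e4.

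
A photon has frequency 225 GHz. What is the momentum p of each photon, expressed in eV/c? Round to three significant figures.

9.31e-4 eV/c

Take h = 6.62607015e-34 J·s, c = 2.99792458e8 m/s, 1 eV = 1.602176634e-19 J.
In SI units: f = 225 GHz = 2.25e11 Hz.
For a photon p = hf/c, so p = 4.973e-31 kg·m/s.
Converting to eV/c: p = 9.305e-4 eV/c ≈ 9.31e-4 eV/c.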